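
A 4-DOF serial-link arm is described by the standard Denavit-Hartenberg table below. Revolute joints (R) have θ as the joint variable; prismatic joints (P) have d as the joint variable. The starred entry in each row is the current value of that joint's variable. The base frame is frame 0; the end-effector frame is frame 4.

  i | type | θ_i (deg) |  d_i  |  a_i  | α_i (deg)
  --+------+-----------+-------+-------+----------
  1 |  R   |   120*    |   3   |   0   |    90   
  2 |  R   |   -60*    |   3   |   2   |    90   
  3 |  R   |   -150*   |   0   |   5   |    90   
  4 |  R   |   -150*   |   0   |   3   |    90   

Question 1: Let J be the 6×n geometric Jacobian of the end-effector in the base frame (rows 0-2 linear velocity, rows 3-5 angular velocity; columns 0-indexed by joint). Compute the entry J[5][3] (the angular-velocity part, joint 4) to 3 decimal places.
0.433

axis z_3 = (0.8750,0.2165,0.4330); lever o_n−o_3 = (-0.0870,2.7488,-1.1986)
cross product → J_v[:, 3] = (-1.4498,1.0111,2.4240)
J_ω[:, 3] = z_3
entry J[5][3] = 0.4330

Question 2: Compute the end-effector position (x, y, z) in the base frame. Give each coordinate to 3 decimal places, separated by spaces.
after link 1: o_1 = (0.0000, 0.0000, 3.0000)
after link 2: o_2 = (2.0981, 2.3660, 1.2679)
after link 3: o_3 = (1.0155, -0.7590, 5.0179)
after link 4: o_4 = (0.9285, 1.9898, 3.8194)

0.929 1.990 3.819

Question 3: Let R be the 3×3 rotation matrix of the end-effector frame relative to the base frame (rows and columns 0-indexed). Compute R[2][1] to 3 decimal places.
0.433

End-effector y-axis (col 1 of R) = (0.8750,0.2165,0.4330)
R[2][1] = 0.4330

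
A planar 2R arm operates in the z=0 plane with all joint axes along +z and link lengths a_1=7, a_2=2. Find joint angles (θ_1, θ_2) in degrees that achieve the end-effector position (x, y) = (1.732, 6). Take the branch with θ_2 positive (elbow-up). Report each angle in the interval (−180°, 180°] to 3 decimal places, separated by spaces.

57.796 120.000

cos θ_2 = (38.9998−7²−2²)/(2·7·2) = -0.5000; θ_2 = 120.0004° (elbow-up)
β = atan2(6.0000,1.7320) = 73.8983°; ψ = atan2(1.7320,6.0000) = 16.1021°
θ_1 = β − ψ = 57.7963°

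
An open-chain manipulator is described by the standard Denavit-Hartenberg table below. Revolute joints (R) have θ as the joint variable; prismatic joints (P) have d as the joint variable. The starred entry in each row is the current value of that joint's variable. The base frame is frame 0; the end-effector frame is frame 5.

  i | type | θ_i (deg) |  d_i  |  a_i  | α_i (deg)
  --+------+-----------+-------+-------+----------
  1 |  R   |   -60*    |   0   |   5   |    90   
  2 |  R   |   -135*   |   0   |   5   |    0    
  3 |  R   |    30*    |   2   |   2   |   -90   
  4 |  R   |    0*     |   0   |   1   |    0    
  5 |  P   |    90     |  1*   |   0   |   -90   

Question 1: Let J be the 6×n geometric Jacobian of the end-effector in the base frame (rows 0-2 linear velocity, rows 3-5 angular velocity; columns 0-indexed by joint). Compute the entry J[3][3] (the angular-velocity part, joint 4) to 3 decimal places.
0.483

axis z_3 = (0.4830,-0.8365,-0.2588); lever o_n−o_3 = (0.3536,-0.6124,-1.2247)
cross product → J_v[:, 3] = (0.8660,0.5000,-0.0000)
J_ω[:, 3] = z_3
entry J[3][3] = 0.4830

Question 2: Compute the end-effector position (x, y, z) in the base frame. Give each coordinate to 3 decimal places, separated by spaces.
-0.905 -2.432 -6.692

after link 1: o_1 = (2.5000, -4.3301, 0.0000)
after link 2: o_2 = (0.7322, -1.2683, -3.5355)
after link 3: o_3 = (-1.2586, -1.8200, -5.4674)
after link 4: o_4 = (-1.3880, -1.5958, -6.4333)
after link 5: o_5 = (-0.9051, -2.4323, -6.6921)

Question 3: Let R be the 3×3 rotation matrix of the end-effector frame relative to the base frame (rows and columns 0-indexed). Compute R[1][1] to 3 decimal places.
End-effector y-axis (col 1 of R) = (-0.4830,0.8365,0.2588)
R[1][1] = 0.8365

0.837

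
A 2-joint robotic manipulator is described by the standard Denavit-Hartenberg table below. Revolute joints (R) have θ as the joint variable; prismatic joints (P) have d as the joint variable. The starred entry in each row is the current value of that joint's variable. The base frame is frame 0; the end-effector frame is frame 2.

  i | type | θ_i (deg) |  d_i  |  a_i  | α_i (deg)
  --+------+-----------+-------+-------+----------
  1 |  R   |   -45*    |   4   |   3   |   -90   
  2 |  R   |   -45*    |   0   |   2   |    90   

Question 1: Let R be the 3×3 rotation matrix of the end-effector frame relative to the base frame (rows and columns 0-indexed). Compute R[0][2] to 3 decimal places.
End-effector z-axis (col 2 of R) = (-0.5000,0.5000,0.7071)
R[0][2] = -0.5000

-0.500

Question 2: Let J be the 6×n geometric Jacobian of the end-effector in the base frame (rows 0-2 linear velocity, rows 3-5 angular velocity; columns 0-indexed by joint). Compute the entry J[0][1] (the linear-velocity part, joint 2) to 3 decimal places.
1.000

axis z_1 = (0.7071,0.7071,0.0000); lever o_n−o_1 = (1.0000,-1.0000,1.4142)
cross product → J_v[:, 1] = (1.0000,-1.0000,-1.4142)
J_ω[:, 1] = z_1
entry J[0][1] = 1.0000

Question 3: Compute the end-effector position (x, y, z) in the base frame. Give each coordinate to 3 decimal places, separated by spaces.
after link 1: o_1 = (2.1213, -2.1213, 4.0000)
after link 2: o_2 = (3.1213, -3.1213, 5.4142)

3.121 -3.121 5.414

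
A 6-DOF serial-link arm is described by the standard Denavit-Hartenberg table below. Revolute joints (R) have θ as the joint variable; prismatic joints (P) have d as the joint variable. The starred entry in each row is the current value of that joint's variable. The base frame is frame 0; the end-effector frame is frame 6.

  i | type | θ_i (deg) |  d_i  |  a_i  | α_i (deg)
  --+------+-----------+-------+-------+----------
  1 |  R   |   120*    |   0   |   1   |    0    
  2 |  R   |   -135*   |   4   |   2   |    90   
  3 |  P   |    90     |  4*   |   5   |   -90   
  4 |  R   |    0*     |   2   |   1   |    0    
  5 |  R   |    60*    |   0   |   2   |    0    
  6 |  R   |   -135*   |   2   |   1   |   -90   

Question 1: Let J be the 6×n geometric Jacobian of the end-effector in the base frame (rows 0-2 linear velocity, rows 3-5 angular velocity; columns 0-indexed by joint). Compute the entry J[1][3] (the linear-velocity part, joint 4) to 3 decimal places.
axis z_3 = (-0.9659,0.2588,0.0000); lever o_n−o_3 = (-3.6654,1.7753,2.2588)
cross product → J_v[:, 3] = (0.5846,2.1819,-0.7661)
J_ω[:, 3] = z_3
entry J[1][3] = 2.1819

2.182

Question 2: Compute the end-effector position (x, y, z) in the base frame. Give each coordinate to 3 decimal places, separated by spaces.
-3.269 -1.740 11.259

after link 1: o_1 = (-0.5000, 0.8660, 0.0000)
after link 2: o_2 = (1.4319, 0.3484, 4.0000)
after link 3: o_3 = (0.3966, -3.5153, 9.0000)
after link 4: o_4 = (-1.5353, -2.9977, 10.0000)
after link 5: o_5 = (-1.0870, -1.3246, 11.0000)
after link 6: o_6 = (-3.2688, -1.7400, 11.2588)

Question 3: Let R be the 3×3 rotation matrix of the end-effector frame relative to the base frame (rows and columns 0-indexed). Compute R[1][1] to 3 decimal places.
-0.259

End-effector y-axis (col 1 of R) = (0.9659,-0.2588,-0.0000)
R[1][1] = -0.2588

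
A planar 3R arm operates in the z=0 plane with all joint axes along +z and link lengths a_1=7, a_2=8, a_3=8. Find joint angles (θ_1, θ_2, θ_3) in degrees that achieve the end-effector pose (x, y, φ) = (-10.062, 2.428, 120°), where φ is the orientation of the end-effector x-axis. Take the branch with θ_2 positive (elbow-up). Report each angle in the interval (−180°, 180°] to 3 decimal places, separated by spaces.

150.002 120.000 -150.002

wrist centre = target − a_3·(cos φ, sin φ) = (-6.0620, -4.5002)
cos θ_2 = (56.9997−7²−8²)/(2·7·8) = -0.5000; θ_2 = 120.0002° (elbow-up)
β = atan2(-4.5002,-6.0620) = -143.4112°; ψ = atan2(6.9282,3.0000) = 66.5869°
θ_1 = β − ψ = -209.9981°
θ_3 = φ − θ_1 − θ_2 = -150.0021° (wrapped to (-180°,180°])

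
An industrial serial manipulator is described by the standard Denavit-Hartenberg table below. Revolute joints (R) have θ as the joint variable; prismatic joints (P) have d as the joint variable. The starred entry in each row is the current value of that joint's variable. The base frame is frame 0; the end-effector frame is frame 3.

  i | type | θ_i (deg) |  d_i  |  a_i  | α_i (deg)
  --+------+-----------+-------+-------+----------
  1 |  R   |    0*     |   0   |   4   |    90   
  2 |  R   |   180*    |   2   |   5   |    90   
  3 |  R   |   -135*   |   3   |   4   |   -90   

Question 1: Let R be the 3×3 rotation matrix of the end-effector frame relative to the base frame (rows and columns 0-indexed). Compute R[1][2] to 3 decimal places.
0.707

End-effector z-axis (col 2 of R) = (-0.7071,0.7071,0.0000)
R[1][2] = 0.7071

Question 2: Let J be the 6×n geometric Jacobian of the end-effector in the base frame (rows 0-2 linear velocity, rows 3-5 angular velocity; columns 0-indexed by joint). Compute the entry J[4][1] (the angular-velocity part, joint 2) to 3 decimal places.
axis z_1 = (0.0000,-1.0000,0.0000); lever o_n−o_1 = (-2.1716,0.8284,3.0000)
cross product → J_v[:, 1] = (-3.0000,-0.0000,-2.1716)
J_ω[:, 1] = z_1
entry J[4][1] = -1.0000

-1.000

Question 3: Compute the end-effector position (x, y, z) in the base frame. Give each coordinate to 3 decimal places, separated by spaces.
1.828 0.828 3.000

after link 1: o_1 = (4.0000, 0.0000, 0.0000)
after link 2: o_2 = (-1.0000, -2.0000, 0.0000)
after link 3: o_3 = (1.8284, 0.8284, 3.0000)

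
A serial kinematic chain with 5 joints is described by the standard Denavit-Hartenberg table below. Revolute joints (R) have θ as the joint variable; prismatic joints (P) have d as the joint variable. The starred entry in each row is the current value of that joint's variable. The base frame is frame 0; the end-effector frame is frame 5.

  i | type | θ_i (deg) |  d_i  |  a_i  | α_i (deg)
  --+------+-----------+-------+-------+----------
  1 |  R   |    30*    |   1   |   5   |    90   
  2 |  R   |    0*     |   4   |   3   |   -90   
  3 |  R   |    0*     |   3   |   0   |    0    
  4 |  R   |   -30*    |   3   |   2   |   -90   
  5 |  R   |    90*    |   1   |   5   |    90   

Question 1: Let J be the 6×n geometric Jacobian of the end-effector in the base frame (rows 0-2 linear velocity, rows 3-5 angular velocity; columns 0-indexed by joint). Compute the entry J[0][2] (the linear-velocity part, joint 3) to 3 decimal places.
-1.000

axis z_2 = (0.0000,0.0000,1.0000); lever o_n−o_2 = (2.0000,1.0000,1.0000)
cross product → J_v[:, 2] = (-1.0000,2.0000,0.0000)
J_ω[:, 2] = z_2
entry J[0][2] = -1.0000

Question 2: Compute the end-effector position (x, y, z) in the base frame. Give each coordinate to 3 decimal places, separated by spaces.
after link 1: o_1 = (4.3301, 2.5000, 1.0000)
after link 2: o_2 = (8.9282, 0.5359, 1.0000)
after link 3: o_3 = (8.9282, 0.5359, 4.0000)
after link 4: o_4 = (10.9282, 0.5359, 7.0000)
after link 5: o_5 = (10.9282, 1.5359, 2.0000)

10.928 1.536 2.000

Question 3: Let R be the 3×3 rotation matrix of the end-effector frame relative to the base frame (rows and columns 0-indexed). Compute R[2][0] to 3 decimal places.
-1.000

End-effector x-axis (col 0 of R) = (0.0000,0.0000,-1.0000)
R[2][0] = -1.0000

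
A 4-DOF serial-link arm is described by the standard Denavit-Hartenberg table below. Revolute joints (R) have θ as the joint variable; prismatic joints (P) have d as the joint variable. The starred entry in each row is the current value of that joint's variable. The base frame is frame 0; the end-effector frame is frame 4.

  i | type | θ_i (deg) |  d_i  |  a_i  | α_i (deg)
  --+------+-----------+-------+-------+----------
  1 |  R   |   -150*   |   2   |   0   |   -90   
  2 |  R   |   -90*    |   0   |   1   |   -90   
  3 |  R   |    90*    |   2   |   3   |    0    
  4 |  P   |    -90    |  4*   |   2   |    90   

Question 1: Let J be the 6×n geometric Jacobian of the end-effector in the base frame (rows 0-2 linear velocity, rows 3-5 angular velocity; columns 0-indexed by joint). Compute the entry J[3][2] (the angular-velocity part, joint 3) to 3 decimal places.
-0.866

axis z_2 = (-0.8660,-0.5000,-0.0000); lever o_n−o_2 = (-6.6962,-0.4019,2.0000)
cross product → J_v[:, 2] = (-1.0000,1.7321,-3.0000)
J_ω[:, 2] = z_2
entry J[3][2] = -0.8660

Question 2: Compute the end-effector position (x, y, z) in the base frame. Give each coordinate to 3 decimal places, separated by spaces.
after link 1: o_1 = (0.0000, 0.0000, 2.0000)
after link 2: o_2 = (-0.0000, 0.0000, 3.0000)
after link 3: o_3 = (-3.2321, 1.5981, 3.0000)
after link 4: o_4 = (-6.6962, -0.4019, 5.0000)

-6.696 -0.402 5.000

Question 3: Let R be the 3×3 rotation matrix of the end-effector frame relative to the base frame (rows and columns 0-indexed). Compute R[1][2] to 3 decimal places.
-0.866

End-effector z-axis (col 2 of R) = (0.5000,-0.8660,0.0000)
R[1][2] = -0.8660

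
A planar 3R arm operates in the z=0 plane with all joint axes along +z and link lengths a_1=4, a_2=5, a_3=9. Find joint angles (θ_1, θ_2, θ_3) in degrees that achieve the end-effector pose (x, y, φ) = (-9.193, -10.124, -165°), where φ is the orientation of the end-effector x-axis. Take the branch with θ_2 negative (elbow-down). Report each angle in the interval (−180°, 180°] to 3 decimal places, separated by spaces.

wrist centre = target − a_3·(cos φ, sin φ) = (-0.4997, -7.7946)
cos θ_2 = (61.0059−4²−5²)/(2·4·5) = 0.5001; θ_2 = -59.9902° (elbow-down)
β = atan2(-7.7946,-0.4997) = -93.6679°; ψ = atan2(-4.3297,6.5007) = -33.6649°
θ_1 = β − ψ = -60.0030°
θ_3 = φ − θ_1 − θ_2 = -45.0068° (wrapped to (-180°,180°])

-60.003 -59.990 -45.007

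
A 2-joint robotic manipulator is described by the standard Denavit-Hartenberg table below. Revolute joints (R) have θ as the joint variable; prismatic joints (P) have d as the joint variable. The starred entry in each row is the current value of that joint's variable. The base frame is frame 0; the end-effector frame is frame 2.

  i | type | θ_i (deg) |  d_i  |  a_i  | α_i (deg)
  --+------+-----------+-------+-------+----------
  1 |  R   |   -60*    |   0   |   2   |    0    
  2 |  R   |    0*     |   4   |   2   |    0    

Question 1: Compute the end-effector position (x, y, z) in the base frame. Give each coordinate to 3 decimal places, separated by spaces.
after link 1: o_1 = (1.0000, -1.7321, 0.0000)
after link 2: o_2 = (2.0000, -3.4641, 4.0000)

2.000 -3.464 4.000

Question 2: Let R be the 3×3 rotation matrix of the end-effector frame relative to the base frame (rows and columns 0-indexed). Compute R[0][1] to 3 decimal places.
End-effector y-axis (col 1 of R) = (0.8660,0.5000,0.0000)
R[0][1] = 0.8660

0.866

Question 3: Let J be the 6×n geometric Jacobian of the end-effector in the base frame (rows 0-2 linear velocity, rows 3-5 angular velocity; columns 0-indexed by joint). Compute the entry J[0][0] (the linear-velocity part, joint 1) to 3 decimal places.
axis z_0 = ẑ; lever o_n−o_0 = (2.0000,-3.4641,4.0000)
cross product → J_v[:, 0] = (3.4641,2.0000,-0.0000)
J_ω[:, 0] = z_0
entry J[0][0] = 3.4641

3.464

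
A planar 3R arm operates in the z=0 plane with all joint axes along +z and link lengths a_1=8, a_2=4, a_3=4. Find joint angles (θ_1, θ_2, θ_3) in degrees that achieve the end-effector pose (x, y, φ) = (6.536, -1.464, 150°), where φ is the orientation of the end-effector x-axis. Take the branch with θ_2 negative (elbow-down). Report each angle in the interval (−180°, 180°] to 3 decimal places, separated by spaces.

0.000 -59.999 -150.002

wrist centre = target − a_3·(cos φ, sin φ) = (10.0001, -3.4640)
cos θ_2 = (112.0013−8²−4²)/(2·8·4) = 0.5000; θ_2 = -59.9986° (elbow-down)
β = atan2(-3.4640,10.0001) = -19.1059°; ψ = atan2(-3.4641,10.0001) = -19.1062°
θ_1 = β − ψ = 0.0003°
θ_3 = φ − θ_1 − θ_2 = -150.0017° (wrapped to (-180°,180°])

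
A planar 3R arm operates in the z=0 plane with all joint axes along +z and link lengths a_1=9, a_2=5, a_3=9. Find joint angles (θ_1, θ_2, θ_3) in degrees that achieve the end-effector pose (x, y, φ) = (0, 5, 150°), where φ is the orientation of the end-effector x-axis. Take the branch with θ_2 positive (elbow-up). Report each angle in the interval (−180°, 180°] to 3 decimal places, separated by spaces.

wrist centre = target − a_3·(cos φ, sin φ) = (7.7942, 0.5000)
cos θ_2 = (61.0000−9²−5²)/(2·9·5) = -0.5000; θ_2 = 120.0000° (elbow-up)
β = atan2(0.5000,7.7942) = 3.6705°; ψ = atan2(4.3301,6.5000) = 33.6705°
θ_1 = β − ψ = -30.0000°
θ_3 = φ − θ_1 − θ_2 = 60.0000° (wrapped to (-180°,180°])

-30.000 120.000 60.000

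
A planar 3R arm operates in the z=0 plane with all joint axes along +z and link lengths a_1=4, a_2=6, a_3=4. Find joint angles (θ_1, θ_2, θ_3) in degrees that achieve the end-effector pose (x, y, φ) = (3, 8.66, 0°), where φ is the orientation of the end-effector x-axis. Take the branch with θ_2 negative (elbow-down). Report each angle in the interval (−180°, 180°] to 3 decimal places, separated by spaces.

wrist centre = target − a_3·(cos φ, sin φ) = (-1.0000, 8.6600)
cos θ_2 = (75.9956−4²−6²)/(2·4·6) = 0.4999; θ_2 = -60.0061° (elbow-down)
β = atan2(8.6600,-1.0000) = 96.5870°; ψ = atan2(-5.1965,6.9994) = -36.5906°
θ_1 = β − ψ = 133.1776°
θ_3 = φ − θ_1 − θ_2 = -73.1715° (wrapped to (-180°,180°])

133.178 -60.006 -73.172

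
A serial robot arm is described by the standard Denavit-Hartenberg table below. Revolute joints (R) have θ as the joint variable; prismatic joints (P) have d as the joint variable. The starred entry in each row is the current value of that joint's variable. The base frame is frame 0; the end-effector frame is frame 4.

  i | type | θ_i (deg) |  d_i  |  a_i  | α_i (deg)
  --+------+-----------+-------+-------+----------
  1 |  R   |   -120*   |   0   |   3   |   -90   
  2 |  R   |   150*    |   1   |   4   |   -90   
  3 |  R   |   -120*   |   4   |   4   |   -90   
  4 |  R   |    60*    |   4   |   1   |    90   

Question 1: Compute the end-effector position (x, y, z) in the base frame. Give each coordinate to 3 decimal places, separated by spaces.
7.514 -0.779 0.107

after link 1: o_1 = (-1.5000, -2.5981, 0.0000)
after link 2: o_2 = (1.0981, -0.0981, -2.0000)
after link 3: o_3 = (4.2321, -1.5981, 2.4641)
after link 4: o_4 = (7.5143, -0.7790, 0.1071)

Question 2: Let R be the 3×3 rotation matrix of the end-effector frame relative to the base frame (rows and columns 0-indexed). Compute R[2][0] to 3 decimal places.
-0.625

End-effector x-axis (col 0 of R) = (0.0502,-0.7790,-0.6250)
R[2][0] = -0.6250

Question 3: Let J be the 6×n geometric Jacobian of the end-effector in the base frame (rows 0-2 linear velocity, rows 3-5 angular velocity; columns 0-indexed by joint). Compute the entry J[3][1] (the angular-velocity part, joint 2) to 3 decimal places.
axis z_1 = (0.8660,-0.5000,0.0000); lever o_n−o_1 = (9.0143,1.8191,0.1071)
cross product → J_v[:, 1] = (-0.0535,-0.0927,6.0825)
J_ω[:, 1] = z_1
entry J[3][1] = 0.8660

0.866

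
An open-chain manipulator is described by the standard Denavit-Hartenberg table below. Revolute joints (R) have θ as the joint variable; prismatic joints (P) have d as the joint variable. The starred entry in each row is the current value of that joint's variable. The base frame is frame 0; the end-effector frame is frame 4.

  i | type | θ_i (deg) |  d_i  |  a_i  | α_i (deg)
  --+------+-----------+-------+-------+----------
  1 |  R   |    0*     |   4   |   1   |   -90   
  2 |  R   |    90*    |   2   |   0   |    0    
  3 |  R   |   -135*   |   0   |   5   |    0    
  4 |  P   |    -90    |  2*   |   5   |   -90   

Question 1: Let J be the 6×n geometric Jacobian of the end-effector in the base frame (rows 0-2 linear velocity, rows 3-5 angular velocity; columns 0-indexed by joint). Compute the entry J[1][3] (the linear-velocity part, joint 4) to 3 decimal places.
1.000

prismatic axis z_3 = (0.0000,1.0000,0.0000)
J_v[:, 3] = z_3; J_ω[:, 3] = (0,0,0)
entry J[1][3] = 1.0000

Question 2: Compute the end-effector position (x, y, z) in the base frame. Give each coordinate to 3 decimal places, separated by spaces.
after link 1: o_1 = (1.0000, 0.0000, 4.0000)
after link 2: o_2 = (1.0000, 2.0000, 4.0000)
after link 3: o_3 = (4.5355, 2.0000, 7.5355)
after link 4: o_4 = (1.0000, 4.0000, 11.0711)

1.000 4.000 11.071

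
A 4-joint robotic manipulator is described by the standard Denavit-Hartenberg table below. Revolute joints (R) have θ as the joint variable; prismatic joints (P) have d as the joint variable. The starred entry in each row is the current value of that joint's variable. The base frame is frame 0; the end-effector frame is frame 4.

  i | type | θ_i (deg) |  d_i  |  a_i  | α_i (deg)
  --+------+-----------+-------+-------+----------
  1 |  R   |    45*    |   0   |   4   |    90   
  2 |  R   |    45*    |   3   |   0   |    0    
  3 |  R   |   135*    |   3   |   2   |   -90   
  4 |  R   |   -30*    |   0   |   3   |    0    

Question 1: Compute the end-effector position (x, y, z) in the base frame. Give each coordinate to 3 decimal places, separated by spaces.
after link 1: o_1 = (2.8284, 2.8284, 0.0000)
after link 2: o_2 = (4.9497, 0.7071, 0.0000)
after link 3: o_3 = (5.6569, -2.8284, 0.0000)
after link 4: o_4 = (4.8804, -5.7262, 0.0000)

4.880 -5.726 0.000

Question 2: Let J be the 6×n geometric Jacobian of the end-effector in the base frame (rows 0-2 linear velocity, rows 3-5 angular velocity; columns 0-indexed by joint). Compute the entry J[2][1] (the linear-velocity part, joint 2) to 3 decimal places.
-4.598

axis z_1 = (0.7071,-0.7071,0.0000); lever o_n−o_1 = (2.0520,-8.5546,0.0000)
cross product → J_v[:, 1] = (-0.0000,-0.0000,-4.5981)
J_ω[:, 1] = z_1
entry J[2][1] = -4.5981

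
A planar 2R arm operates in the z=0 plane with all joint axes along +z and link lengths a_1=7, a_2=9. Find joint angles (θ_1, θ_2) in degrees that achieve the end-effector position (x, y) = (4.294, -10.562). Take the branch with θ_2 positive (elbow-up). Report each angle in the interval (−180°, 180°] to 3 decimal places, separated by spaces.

cos θ_2 = (129.9943−7²−9²)/(2·7·9) = -0.0000; θ_2 = 90.0026° (elbow-up)
β = atan2(-10.5620,4.2940) = -67.8757°; ψ = atan2(9.0000,6.9996) = 52.1266°
θ_1 = β − ψ = -120.0023°

-120.002 90.003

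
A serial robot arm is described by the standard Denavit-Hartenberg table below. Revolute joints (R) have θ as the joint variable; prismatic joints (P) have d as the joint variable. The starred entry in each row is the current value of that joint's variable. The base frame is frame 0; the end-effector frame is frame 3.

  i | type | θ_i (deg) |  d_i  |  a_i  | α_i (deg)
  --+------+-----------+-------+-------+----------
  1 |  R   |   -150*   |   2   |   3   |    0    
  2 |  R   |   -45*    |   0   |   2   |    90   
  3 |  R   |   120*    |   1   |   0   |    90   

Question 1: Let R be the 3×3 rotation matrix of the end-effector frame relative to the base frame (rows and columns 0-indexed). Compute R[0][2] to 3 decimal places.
-0.837

End-effector z-axis (col 2 of R) = (-0.8365,0.2241,0.5000)
R[0][2] = -0.8365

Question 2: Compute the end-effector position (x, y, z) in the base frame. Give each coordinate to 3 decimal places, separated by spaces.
-4.271 -0.016 2.000

after link 1: o_1 = (-2.5981, -1.5000, 2.0000)
after link 2: o_2 = (-4.5299, -0.9824, 2.0000)
after link 3: o_3 = (-4.2711, -0.0164, 2.0000)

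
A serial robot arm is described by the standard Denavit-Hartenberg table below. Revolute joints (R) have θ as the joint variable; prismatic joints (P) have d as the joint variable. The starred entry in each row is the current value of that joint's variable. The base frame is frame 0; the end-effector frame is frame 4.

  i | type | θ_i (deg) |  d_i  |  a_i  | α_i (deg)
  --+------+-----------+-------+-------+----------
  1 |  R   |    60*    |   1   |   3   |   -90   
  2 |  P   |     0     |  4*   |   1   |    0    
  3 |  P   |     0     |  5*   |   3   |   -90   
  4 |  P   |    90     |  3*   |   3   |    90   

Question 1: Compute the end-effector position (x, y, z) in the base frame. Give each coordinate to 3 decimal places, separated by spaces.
-1.696 9.062 -2.000

after link 1: o_1 = (1.5000, 2.5981, 1.0000)
after link 2: o_2 = (-1.4641, 5.4641, 1.0000)
after link 3: o_3 = (-4.2942, 10.5622, 1.0000)
after link 4: o_4 = (-1.6962, 9.0622, -2.0000)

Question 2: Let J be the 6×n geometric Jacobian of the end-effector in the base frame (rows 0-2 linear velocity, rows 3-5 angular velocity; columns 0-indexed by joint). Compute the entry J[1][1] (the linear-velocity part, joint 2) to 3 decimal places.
prismatic axis z_1 = (-0.8660,0.5000,0.0000)
J_v[:, 1] = z_1; J_ω[:, 1] = (0,0,0)
entry J[1][1] = 0.5000

0.500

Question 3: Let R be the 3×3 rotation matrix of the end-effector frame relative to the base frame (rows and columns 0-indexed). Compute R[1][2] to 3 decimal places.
End-effector z-axis (col 2 of R) = (0.5000,0.8660,-0.0000)
R[1][2] = 0.8660

0.866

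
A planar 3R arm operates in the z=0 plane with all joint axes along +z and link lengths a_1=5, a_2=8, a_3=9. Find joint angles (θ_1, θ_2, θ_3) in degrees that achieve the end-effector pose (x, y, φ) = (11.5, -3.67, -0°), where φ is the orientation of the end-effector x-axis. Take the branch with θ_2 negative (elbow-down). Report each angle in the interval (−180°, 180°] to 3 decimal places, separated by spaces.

59.997 -149.999 90.002

wrist centre = target − a_3·(cos φ, sin φ) = (2.5000, -3.6700)
cos θ_2 = (19.7189−5²−8²)/(2·5·8) = -0.8660; θ_2 = -149.9987° (elbow-down)
β = atan2(-3.6700,2.5000) = -55.7374°; ψ = atan2(-4.0002,-1.9281) = -115.7344°
θ_1 = β − ψ = 59.9971°
θ_3 = φ − θ_1 − θ_2 = 90.0016° (wrapped to (-180°,180°])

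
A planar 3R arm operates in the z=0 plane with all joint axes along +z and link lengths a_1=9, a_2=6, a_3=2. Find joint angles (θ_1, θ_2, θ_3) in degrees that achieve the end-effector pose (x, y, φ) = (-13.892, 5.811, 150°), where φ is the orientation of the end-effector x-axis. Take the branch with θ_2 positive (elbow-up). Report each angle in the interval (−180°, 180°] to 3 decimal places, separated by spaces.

135.003 59.994 -44.997

wrist centre = target − a_3·(cos φ, sin φ) = (-12.1599, 4.8110)
cos θ_2 = (171.0101−9²−6²)/(2·9·6) = 0.5001; θ_2 = 59.9938° (elbow-up)
β = atan2(4.8110,-12.1599) = 158.4141°; ψ = atan2(5.1958,12.0006) = 23.4109°
θ_1 = β − ψ = 135.0032°
θ_3 = φ − θ_1 − θ_2 = -44.9970° (wrapped to (-180°,180°])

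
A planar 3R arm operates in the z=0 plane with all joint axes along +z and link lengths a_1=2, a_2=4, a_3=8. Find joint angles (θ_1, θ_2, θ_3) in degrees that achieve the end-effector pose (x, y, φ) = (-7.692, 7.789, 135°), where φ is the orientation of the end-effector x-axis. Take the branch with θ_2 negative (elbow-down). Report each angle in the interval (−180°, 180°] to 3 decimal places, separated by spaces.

-120.018 -134.992 30.010

wrist centre = target − a_3·(cos φ, sin φ) = (-2.0351, 2.1321)
cos θ_2 = (8.6879−2²−4²)/(2·2·4) = -0.7070; θ_2 = -134.9920° (elbow-down)
β = atan2(2.1321,-2.0351) = 133.6666°; ψ = atan2(-2.8288,-0.8280) = -106.3155°
θ_1 = β − ψ = 239.9821°
θ_3 = φ − θ_1 − θ_2 = 30.0100° (wrapped to (-180°,180°])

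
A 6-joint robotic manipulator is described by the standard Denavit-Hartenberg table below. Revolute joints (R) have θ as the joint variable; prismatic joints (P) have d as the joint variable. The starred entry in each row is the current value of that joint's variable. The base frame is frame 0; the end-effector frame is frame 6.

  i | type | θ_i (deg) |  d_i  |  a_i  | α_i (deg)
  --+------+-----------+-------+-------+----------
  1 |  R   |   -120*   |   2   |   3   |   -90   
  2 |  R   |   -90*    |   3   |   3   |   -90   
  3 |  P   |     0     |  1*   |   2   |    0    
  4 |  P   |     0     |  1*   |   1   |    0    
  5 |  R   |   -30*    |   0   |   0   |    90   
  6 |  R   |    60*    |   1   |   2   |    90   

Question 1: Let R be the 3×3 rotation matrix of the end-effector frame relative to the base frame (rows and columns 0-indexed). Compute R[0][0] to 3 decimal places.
-0.217

End-effector x-axis (col 0 of R) = (-0.2165,-0.8750,0.4330)
R[0][0] = -0.2165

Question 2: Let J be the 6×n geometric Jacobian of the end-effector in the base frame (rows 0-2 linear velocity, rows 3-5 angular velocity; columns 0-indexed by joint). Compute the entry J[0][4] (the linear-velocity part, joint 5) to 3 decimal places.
-0.317

axis z_4 = (-0.5000,-0.8660,-0.0000); lever o_n−o_4 = (0.3170,-2.1830,0.3660)
cross product → J_v[:, 4] = (-0.3170,0.1830,1.3660)
J_ω[:, 4] = z_4
entry J[0][4] = -0.3170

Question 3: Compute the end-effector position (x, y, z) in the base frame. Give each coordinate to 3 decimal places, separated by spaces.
after link 1: o_1 = (-1.5000, -2.5981, 2.0000)
after link 2: o_2 = (1.0981, -4.0981, 5.0000)
after link 3: o_3 = (0.5981, -4.9641, 7.0000)
after link 4: o_4 = (0.0981, -5.8301, 8.0000)
after link 5: o_5 = (0.0981, -5.8301, 8.0000)
after link 6: o_6 = (0.4151, -8.0131, 8.3660)

0.415 -8.013 8.366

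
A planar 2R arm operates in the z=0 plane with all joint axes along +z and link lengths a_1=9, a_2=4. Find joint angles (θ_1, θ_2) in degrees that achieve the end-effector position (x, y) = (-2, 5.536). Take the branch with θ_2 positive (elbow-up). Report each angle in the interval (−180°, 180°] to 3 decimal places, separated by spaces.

cos θ_2 = (34.6473−9²−4²)/(2·9·4) = -0.8660; θ_2 = 149.9982° (elbow-up)
β = atan2(5.5360,-2.0000) = 109.8634°; ψ = atan2(2.0001,5.5360) = 19.8645°
θ_1 = β − ψ = 89.9989°

89.999 149.998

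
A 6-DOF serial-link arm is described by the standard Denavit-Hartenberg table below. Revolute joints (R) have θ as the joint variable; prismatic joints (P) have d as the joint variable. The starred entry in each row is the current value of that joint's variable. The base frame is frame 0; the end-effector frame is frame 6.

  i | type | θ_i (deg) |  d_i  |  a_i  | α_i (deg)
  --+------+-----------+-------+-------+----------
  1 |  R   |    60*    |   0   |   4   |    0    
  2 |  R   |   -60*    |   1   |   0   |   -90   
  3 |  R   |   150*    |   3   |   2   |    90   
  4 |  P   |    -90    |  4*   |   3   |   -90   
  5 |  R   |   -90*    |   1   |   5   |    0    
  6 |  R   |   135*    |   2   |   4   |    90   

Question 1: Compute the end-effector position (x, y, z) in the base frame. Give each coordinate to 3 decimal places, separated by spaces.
0.756 0.636 -6.845

after link 1: o_1 = (2.0000, 3.4641, 0.0000)
after link 2: o_2 = (2.0000, 3.4641, 1.0000)
after link 3: o_3 = (0.2679, 6.4641, 0.0000)
after link 4: o_4 = (2.2679, 3.4641, -3.4641)
after link 5: o_5 = (3.9019, 3.4641, -8.2942)
after link 6: o_6 = (0.7557, 0.6357, -6.8447)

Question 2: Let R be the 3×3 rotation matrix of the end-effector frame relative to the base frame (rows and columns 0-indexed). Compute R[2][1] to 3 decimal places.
End-effector y-axis (col 1 of R) = (-0.8660,0.0000,-0.5000)
R[2][1] = -0.5000

-0.500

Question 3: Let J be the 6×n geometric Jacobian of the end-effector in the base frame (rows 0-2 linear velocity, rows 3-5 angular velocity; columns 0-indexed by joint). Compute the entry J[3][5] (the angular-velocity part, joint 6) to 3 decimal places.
axis z_5 = (-0.8660,0.0000,-0.5000); lever o_n−o_5 = (-3.1463,-2.8284,1.4495)
cross product → J_v[:, 5] = (-1.4142,2.8284,2.4495)
J_ω[:, 5] = z_5
entry J[3][5] = -0.8660

-0.866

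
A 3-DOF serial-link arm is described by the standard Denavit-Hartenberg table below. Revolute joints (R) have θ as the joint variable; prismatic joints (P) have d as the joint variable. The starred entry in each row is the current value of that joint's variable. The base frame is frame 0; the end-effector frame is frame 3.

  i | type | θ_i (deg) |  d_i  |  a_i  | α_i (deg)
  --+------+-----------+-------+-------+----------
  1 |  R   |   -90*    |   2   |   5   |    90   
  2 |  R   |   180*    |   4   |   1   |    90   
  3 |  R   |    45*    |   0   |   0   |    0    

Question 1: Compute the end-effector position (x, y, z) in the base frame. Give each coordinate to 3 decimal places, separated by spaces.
-4.000 -4.000 2.000

after link 1: o_1 = (0.0000, -5.0000, 2.0000)
after link 2: o_2 = (-4.0000, -4.0000, 2.0000)
after link 3: o_3 = (-4.0000, -4.0000, 2.0000)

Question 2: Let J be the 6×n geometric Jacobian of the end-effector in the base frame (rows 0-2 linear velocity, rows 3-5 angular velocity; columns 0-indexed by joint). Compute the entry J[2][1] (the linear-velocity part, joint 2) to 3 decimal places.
-1.000

axis z_1 = (-1.0000,-0.0000,0.0000); lever o_n−o_1 = (-4.0000,1.0000,0.0000)
cross product → J_v[:, 1] = (-0.0000,0.0000,-1.0000)
J_ω[:, 1] = z_1
entry J[2][1] = -1.0000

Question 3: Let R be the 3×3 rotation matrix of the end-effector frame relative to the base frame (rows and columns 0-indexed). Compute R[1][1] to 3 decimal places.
End-effector y-axis (col 1 of R) = (-0.7071,-0.7071,-0.0000)
R[1][1] = -0.7071

-0.707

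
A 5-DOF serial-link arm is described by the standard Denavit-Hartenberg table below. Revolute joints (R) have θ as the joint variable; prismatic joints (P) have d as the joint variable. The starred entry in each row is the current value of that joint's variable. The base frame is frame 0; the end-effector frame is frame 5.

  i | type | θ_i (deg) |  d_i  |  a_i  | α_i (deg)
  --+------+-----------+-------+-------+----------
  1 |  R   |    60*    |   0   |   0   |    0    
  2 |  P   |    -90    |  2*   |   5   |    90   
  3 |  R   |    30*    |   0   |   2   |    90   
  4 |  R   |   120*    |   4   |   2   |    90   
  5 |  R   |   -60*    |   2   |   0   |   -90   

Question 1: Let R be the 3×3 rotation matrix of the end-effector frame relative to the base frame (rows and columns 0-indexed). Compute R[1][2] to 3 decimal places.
End-effector z-axis (col 2 of R) = (-0.4833,-0.5870,-0.6495)
R[1][2] = -0.5870

-0.587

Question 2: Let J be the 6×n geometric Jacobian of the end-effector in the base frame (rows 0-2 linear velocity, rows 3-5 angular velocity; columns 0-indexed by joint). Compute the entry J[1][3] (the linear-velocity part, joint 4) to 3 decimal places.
axis z_3 = (0.4330,-0.2500,-0.8660); lever o_n−o_3 = (0.9151,-3.6830,-3.0981)
cross product → J_v[:, 3] = (-2.4151,0.5490,-1.3660)
J_ω[:, 3] = z_3
entry J[1][3] = 0.5490

0.549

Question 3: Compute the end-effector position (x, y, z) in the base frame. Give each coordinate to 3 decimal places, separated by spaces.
6.745 -7.049 -0.098

after link 1: o_1 = (0.0000, 0.0000, 0.0000)
after link 2: o_2 = (4.3301, -2.5000, 2.0000)
after link 3: o_3 = (5.8301, -3.3660, 3.0000)
after link 4: o_4 = (5.9462, -5.4330, -0.9641)
after link 5: o_5 = (6.7452, -7.0490, -0.0981)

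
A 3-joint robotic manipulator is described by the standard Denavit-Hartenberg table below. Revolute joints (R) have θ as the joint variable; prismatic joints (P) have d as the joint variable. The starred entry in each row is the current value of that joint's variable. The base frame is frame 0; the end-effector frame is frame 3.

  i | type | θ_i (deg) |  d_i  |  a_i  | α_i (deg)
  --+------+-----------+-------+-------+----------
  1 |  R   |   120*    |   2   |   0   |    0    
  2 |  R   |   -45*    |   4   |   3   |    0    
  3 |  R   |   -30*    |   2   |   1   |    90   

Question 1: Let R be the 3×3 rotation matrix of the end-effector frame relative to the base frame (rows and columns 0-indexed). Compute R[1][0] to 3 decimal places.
End-effector x-axis (col 0 of R) = (0.7071,0.7071,0.0000)
R[1][0] = 0.7071

0.707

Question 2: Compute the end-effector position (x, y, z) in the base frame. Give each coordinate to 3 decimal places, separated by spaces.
1.484 3.605 8.000

after link 1: o_1 = (0.0000, 0.0000, 2.0000)
after link 2: o_2 = (0.7765, 2.8978, 6.0000)
after link 3: o_3 = (1.4836, 3.6049, 8.0000)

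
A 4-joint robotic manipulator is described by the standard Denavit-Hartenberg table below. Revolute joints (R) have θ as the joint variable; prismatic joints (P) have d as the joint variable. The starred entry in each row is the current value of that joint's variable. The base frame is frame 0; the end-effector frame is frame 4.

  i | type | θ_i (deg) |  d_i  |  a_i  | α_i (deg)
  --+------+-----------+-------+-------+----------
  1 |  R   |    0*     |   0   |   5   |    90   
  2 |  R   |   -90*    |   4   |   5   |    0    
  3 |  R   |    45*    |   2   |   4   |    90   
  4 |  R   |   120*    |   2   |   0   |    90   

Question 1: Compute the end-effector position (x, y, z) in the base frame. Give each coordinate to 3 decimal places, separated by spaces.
6.414 -6.000 -9.243

after link 1: o_1 = (5.0000, 0.0000, 0.0000)
after link 2: o_2 = (5.0000, -4.0000, -5.0000)
after link 3: o_3 = (7.8284, -6.0000, -7.8284)
after link 4: o_4 = (6.4142, -6.0000, -9.2426)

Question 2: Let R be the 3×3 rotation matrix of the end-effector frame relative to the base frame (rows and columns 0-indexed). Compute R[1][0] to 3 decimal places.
-0.866

End-effector x-axis (col 0 of R) = (-0.3536,-0.8660,0.3536)
R[1][0] = -0.8660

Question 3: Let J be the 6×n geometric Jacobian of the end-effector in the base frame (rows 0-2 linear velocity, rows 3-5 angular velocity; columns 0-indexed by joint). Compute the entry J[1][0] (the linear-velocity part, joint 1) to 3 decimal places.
axis z_0 = ẑ; lever o_n−o_0 = (6.4142,-6.0000,-9.2426)
cross product → J_v[:, 0] = (6.0000,6.4142,-0.0000)
J_ω[:, 0] = z_0
entry J[1][0] = 6.4142

6.414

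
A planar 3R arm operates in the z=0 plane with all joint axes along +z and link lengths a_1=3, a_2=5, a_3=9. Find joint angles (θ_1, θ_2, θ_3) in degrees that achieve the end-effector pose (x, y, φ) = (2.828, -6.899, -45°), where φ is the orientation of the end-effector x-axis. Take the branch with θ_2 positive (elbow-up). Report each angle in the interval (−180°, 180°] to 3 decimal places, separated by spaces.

wrist centre = target − a_3·(cos φ, sin φ) = (-3.5360, -0.5350)
cos θ_2 = (12.7893−3²−5²)/(2·3·5) = -0.7070; θ_2 = 134.9933° (elbow-up)
β = atan2(-0.5350,-3.5360) = -171.3956°; ψ = atan2(3.5359,-0.5351) = 98.6057°
θ_1 = β − ψ = -270.0013°
θ_3 = φ − θ_1 − θ_2 = 90.0080° (wrapped to (-180°,180°])

89.999 134.993 90.008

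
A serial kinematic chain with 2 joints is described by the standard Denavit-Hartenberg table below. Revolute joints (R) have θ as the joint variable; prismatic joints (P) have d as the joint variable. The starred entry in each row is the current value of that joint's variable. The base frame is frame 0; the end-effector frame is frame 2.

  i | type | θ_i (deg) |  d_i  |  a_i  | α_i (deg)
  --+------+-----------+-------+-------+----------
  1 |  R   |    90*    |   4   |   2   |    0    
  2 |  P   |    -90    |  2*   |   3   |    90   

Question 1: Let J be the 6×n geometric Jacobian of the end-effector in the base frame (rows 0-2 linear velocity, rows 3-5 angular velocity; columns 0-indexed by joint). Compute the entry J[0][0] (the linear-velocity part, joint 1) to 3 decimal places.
-2.000

axis z_0 = ẑ; lever o_n−o_0 = (3.0000,2.0000,6.0000)
cross product → J_v[:, 0] = (-2.0000,3.0000,0.0000)
J_ω[:, 0] = z_0
entry J[0][0] = -2.0000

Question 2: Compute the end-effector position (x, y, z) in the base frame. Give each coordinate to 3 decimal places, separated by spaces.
after link 1: o_1 = (0.0000, 2.0000, 4.0000)
after link 2: o_2 = (3.0000, 2.0000, 6.0000)

3.000 2.000 6.000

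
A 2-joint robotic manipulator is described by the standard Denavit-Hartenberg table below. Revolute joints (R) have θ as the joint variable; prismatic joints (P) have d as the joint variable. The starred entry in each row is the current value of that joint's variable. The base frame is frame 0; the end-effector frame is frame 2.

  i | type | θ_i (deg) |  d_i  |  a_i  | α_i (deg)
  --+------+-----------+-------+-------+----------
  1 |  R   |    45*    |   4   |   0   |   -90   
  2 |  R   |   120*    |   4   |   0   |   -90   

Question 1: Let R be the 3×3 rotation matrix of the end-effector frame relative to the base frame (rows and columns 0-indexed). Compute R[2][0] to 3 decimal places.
End-effector x-axis (col 0 of R) = (-0.3536,-0.3536,-0.8660)
R[2][0] = -0.8660

-0.866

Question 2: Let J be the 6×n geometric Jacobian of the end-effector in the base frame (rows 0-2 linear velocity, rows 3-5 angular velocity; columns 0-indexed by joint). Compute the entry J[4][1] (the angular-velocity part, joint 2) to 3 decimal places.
axis z_1 = (-0.7071,0.7071,0.0000); lever o_n−o_1 = (-2.8284,2.8284,0.0000)
cross product → J_v[:, 1] = (-0.0000,-0.0000,0.0000)
J_ω[:, 1] = z_1
entry J[4][1] = 0.7071

0.707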